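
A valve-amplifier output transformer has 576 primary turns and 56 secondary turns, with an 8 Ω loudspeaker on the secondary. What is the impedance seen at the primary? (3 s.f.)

Z_p = (N_p/N_s)² × Z_s = (576/56)² × 8 = 846 Ω.

Z_p ≈ 846 Ω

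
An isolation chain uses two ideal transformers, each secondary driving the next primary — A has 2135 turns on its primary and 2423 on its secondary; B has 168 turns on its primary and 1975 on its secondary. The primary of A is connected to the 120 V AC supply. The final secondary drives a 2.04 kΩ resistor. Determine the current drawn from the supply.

I_supply ≈ 10.5 A

Secondary of A: V = 120.00 × 2423/2135 = 136.19 V.
Secondary of B: V = 136.19 × 1975/168 = 1601.0 V.
I_load = 1601.0/2040 = 0.78481 A, so P_out = 1601.0 × 0.78481 = 1256.5 W.
All ideal ⇒ P_in = P_out, so I_supply = 1256.5/120 = 10.5 A.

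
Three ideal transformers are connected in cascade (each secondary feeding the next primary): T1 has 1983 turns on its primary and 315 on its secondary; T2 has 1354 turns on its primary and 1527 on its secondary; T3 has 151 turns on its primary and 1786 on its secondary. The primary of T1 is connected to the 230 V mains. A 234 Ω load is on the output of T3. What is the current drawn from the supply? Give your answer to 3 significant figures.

I_supply ≈ 4.41 A

Secondary of T1: V = 230.00 × 315/1983 = 36.536 V.
Secondary of T2: V = 36.536 × 1527/1354 = 41.204 V.
Secondary of T3: V = 41.204 × 1786/151 = 487.35 V.
I_load = 487.35/234 = 2.0827 A, so P_out = 487.35 × 2.0827 = 1015.0 W.
All ideal ⇒ P_in = P_out, so I_supply = 1015.0/230 = 4.41 A.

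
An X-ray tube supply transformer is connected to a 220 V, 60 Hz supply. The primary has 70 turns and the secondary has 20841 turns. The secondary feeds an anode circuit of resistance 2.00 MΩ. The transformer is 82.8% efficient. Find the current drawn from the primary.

V_s = 220 × 20841/70 = 65500 V.
I_s = V_s/R = 65500/(2.00×10^6) = 0.032750 A.
P_out = V_s I_s = 65500 × 0.032750 = 2145.1 W.
P_in = P_out/η = 2145.1/0.828 = 2590.8 W.
I_p = P_in/V_p = 2590.8/220 = 11.8 A.

I_p ≈ 11.8 A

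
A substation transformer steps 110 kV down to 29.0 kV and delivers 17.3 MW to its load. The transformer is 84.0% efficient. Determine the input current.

P_in = P_out/η = 1.73×10^7/0.840 = 2.0595×10^7 W.
I_in = P_in/V_in = 2.0595×10^7/110000 = 187 A.

I_in ≈ 187 A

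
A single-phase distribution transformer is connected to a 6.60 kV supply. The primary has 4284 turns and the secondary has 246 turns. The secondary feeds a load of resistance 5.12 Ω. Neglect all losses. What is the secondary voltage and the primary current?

V_s = V_p × N_s/N_p = 6600 × 246/4284 = 378.99 V.
I_s = V_s/R = 378.99/5.12 = 74.022 A.
I_p = I_s × N_s/N_p = 74.022 × 246/4284 = 4.25 A.

V_s ≈ 379 V, I_p ≈ 4.25 A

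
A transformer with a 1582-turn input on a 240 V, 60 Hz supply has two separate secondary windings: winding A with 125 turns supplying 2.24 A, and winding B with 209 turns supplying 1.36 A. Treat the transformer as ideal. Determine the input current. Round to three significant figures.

I_in ≈ 0.357 A

V_A = 240 × 125/1582 = 18.963 V; V_B = 240 × 209/1582 = 31.707 V.
P_out = V_A I_A + V_B I_B = 18.963×2.24 + 31.707×1.36 = 42.478 + 43.121 = 85.599 W.
Ideal ⇒ P_in = P_out, so I_in = P_out/V_in = 85.599/240 = 0.357 A.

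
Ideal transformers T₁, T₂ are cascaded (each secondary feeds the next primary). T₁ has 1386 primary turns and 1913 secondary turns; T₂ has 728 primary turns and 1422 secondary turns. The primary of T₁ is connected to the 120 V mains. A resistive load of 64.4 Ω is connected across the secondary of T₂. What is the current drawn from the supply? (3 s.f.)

Secondary of T₁: V = 120.00 × 1913/1386 = 165.63 V.
Secondary of T₂: V = 165.63 × 1422/728 = 323.52 V.
I_load = 323.52/64.4 = 5.0236 A, so P_out = 323.52 × 5.0236 = 1625.2 W.
All ideal ⇒ P_in = P_out, so I_supply = 1625.2/120 = 13.5 A.

I_supply ≈ 13.5 A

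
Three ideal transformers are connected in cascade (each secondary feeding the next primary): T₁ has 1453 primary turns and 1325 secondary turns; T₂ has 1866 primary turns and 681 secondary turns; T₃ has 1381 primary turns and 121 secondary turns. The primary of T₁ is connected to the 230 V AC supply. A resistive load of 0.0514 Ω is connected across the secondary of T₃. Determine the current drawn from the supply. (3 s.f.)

I_supply ≈ 3.80 A

Secondary of T₁: V = 230.00 × 1325/1453 = 209.74 V.
Secondary of T₂: V = 209.74 × 681/1866 = 76.544 V.
Secondary of T₃: V = 76.544 × 121/1381 = 6.7066 V.
I_load = 6.7066/0.0514 = 130.48 A, so P_out = 6.7066 × 130.48 = 875.08 W.
All ideal ⇒ P_in = P_out, so I_supply = 875.08/230 = 3.80 A.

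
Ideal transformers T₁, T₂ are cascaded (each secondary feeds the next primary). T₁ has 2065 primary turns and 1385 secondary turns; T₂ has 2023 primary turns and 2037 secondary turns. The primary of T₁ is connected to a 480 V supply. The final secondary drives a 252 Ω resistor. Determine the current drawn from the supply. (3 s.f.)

I_supply ≈ 0.869 A

Secondary of T₁: V = 480.00 × 1385/2065 = 321.94 V.
Secondary of T₂: V = 321.94 × 2037/2023 = 324.16 V.
I_load = 324.16/252 = 1.2864 A, so P_out = 324.16 × 1.2864 = 417.00 W.
All ideal ⇒ P_in = P_out, so I_supply = 417.00/480 = 0.869 A.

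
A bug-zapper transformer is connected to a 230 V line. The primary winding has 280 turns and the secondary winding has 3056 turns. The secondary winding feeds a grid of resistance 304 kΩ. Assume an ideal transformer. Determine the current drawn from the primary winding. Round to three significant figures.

I_p ≈ 0.0901 A

V_s = V_p × N_s/N_p = 230 × 3056/280 = 2510.3 V.
I_s = V_s/R = 2510.3/304000 = 0.0082575 A.
For an ideal transformer I_p N_p = I_s N_s, so I_p = 0.0082575 × 3056/280 = 0.0901 A.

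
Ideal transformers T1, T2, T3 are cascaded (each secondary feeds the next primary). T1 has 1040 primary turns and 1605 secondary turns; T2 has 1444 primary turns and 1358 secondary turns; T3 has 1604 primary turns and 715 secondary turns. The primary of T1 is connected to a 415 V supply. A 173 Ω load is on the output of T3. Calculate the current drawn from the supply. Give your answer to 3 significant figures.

I_supply ≈ 1.00 A

After T1: V = 415.00 × 1605/1040 = 640.46 V.
After T2: V = 640.46 × 1358/1444 = 602.31 V.
After T3: V = 602.31 × 715/1604 = 268.49 V.
I_load = 268.49/173 = 1.5520 A, so P_out = 268.49 × 1.5520 = 416.68 W.
All ideal ⇒ P_in = P_out, so I_supply = 416.68/415 = 1.00 A.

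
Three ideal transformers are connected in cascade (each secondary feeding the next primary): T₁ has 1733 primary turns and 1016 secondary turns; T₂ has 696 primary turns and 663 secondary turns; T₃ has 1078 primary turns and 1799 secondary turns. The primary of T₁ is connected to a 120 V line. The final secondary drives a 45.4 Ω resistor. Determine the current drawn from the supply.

After T₁: V = 120.00 × 1016/1733 = 70.352 V.
After T₂: V = 70.352 × 663/696 = 67.016 V.
After T₃: V = 67.016 × 1799/1078 = 111.84 V.
I_load = 111.84/45.4 = 2.4634 A, so P_out = 111.84 × 2.4634 = 275.51 W.
All ideal ⇒ P_in = P_out, so I_supply = 275.51/120 = 2.30 A.

I_supply ≈ 2.30 A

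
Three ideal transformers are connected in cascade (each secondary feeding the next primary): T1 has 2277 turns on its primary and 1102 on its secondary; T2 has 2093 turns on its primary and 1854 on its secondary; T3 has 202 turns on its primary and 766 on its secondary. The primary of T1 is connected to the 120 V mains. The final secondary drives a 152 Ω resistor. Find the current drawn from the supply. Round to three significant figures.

Secondary of T1: V = 120.00 × 1102/2277 = 58.076 V.
Secondary of T2: V = 58.076 × 1854/2093 = 51.445 V.
Secondary of T3: V = 51.445 × 766/202 = 195.08 V.
I_load = 195.08/152 = 1.2834 A, so P_out = 195.08 × 1.2834 = 250.38 W.
All ideal ⇒ P_in = P_out, so I_supply = 250.38/120 = 2.09 A.

I_supply ≈ 2.09 A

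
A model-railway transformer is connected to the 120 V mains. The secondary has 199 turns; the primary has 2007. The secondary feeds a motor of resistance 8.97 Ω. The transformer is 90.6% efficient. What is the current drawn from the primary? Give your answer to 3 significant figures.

I_p ≈ 0.145 A

V_s = 120 × 199/2007 = 11.898 V.
I_s = V_s/R = 11.898/8.97 = 1.3265 A.
P_out = V_s I_s = 11.898 × 1.3265 = 15.783 W.
P_in = P_out/η = 15.783/0.906 = 17.420 W.
I_p = P_in/V_p = 17.420/120 = 0.145 A.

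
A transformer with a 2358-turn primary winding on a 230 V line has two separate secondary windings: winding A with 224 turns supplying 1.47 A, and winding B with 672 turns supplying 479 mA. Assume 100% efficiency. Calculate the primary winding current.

V_A = 230 × 224/2358 = 21.849 V; V_B = 230 × 672/2358 = 65.547 V.
P_out = V_A I_A + V_B I_B = 21.849×1.47 + 65.547×0.479 = 32.118 + 31.397 = 63.515 W.
Ideal ⇒ P_in = P_out, so I_p = P_out/V_p = 63.515/230 = 0.276 A.

I_p ≈ 0.276 A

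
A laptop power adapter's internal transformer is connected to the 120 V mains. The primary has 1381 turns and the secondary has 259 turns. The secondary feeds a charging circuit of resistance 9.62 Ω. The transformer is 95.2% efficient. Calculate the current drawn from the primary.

I_p ≈ 0.461 A

V_s = 120 × 259/1381 = 22.505 V.
I_s = V_s/R = 22.505/9.62 = 2.3394 A.
P_out = V_s I_s = 22.505 × 2.3394 = 52.650 W.
P_in = P_out/η = 52.650/0.952 = 55.305 W.
I_p = P_in/V_p = 55.305/120 = 0.461 A.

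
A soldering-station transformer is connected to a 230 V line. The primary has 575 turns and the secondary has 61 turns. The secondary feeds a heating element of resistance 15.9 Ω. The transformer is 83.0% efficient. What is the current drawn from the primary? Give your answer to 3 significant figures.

V_s = 230 × 61/575 = 24.400 V.
I_s = V_s/R = 24.400/15.9 = 1.5346 A.
P_out = V_s I_s = 24.400 × 1.5346 = 37.444 W.
P_in = P_out/η = 37.444/0.830 = 45.113 W.
I_p = P_in/V_p = 45.113/230 = 0.196 A.

I_p ≈ 0.196 A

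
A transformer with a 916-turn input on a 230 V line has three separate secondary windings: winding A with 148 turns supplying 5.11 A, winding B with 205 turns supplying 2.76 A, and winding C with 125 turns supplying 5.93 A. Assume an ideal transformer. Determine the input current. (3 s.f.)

V_A = 230 × 148/916 = 37.162 V; V_B = 230 × 205/916 = 51.474 V; V_C = 230 × 125/916 = 31.386 V.
P_out = V_A I_A + V_B I_B + V_C I_C = 37.162×5.11 + 51.474×2.76 + 31.386×5.93 = 189.90 + 142.07 + 186.12 = 518.09 W.
Ideal ⇒ P_in = P_out, so I_in = P_out/V_in = 518.09/230 = 2.25 A.

I_in ≈ 2.25 A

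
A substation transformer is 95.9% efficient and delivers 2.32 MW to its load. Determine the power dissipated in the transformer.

P_loss ≈ 99200 W

P_in = P_out/η = 2.32×10^6/0.959 = 2.41919×10^6 W.
P_loss = P_in − P_out = 2.41919×10^6 − 2.32×10^6 = 99200 W.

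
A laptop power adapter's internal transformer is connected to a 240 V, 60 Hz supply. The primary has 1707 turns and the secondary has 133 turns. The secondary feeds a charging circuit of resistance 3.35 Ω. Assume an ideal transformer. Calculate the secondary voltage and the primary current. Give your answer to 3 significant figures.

V_s = V_p × N_s/N_p = 240 × 133/1707 = 18.699 V.
I_s = V_s/R = 18.699/3.35 = 5.5819 A.
I_p = I_s × N_s/N_p = 5.5819 × 133/1707 = 0.435 A.

V_s ≈ 18.7 V, I_p ≈ 0.435 A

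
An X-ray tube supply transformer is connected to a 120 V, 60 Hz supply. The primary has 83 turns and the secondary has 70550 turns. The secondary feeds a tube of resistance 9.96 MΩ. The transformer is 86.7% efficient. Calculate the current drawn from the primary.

V_s = 120 × 70550/83 = 102000 V.
I_s = V_s/R = 102000/(9.96×10^6) = 0.010241 A.
P_out = V_s I_s = 102000 × 0.010241 = 1044.6 W.
P_in = P_out/η = 1044.6/0.867 = 1204.8 W.
I_p = P_in/V_p = 1204.8/120 = 10.0 A.

I_p ≈ 10.0 A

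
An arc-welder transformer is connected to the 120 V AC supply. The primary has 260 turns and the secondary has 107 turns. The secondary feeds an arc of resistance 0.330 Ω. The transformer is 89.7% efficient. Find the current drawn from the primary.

V_s = 120 × 107/260 = 49.385 V.
I_s = V_s/R = 49.385/0.330 = 149.65 A.
P_out = V_s I_s = 49.385 × 149.65 = 7390.4 W.
P_in = P_out/η = 7390.4/0.897 = 8239.0 W.
I_p = P_in/V_p = 8239.0/120 = 68.7 A.

I_p ≈ 68.7 A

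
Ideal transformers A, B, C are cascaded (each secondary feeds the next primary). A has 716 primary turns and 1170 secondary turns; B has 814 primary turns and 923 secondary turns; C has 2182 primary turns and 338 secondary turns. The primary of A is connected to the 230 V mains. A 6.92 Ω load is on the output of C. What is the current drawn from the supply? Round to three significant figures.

After A: V = 230.00 × 1170/716 = 375.84 V.
After B: V = 375.84 × 923/814 = 426.17 V.
After C: V = 426.17 × 338/2182 = 66.015 V.
I_load = 66.015/6.92 = 9.5397 A, so P_out = 66.015 × 9.5397 = 629.76 W.
All ideal ⇒ P_in = P_out, so I_supply = 629.76/230 = 2.74 A.

I_supply ≈ 2.74 A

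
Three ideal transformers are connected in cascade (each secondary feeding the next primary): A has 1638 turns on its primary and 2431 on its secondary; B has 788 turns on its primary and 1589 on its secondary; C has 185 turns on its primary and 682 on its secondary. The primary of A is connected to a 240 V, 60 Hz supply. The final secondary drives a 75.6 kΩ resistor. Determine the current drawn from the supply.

Secondary of A: V = 240.00 × 2431/1638 = 356.19 V.
Secondary of B: V = 356.19 × 1589/788 = 718.26 V.
Secondary of C: V = 718.26 × 682/185 = 2647.8 V.
I_load = 2647.8/75600 = 0.035024 A, so P_out = 2647.8 × 0.035024 = 92.739 W.
All ideal ⇒ P_in = P_out, so I_supply = 92.739/240 = 0.386 A.

I_supply ≈ 0.386 A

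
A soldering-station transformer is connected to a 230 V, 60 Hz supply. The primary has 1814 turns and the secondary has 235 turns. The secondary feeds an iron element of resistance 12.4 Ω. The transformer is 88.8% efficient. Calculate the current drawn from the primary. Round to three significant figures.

V_s = 230 × 235/1814 = 29.796 V.
I_s = V_s/R = 29.796/12.4 = 2.4029 A.
P_out = V_s I_s = 29.796 × 2.4029 = 71.597 W.
P_in = P_out/η = 71.597/0.888 = 80.627 W.
I_p = P_in/V_p = 80.627/230 = 0.351 A.

I_p ≈ 0.351 A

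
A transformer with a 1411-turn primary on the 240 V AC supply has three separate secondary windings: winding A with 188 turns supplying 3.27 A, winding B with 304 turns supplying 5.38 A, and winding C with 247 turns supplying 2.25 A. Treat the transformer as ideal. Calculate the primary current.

I_p ≈ 1.99 A

V_A = 240 × 188/1411 = 31.977 V; V_B = 240 × 304/1411 = 51.708 V; V_C = 240 × 247/1411 = 42.013 V.
P_out = V_A I_A + V_B I_B + V_C I_C = 31.977×3.27 + 51.708×5.38 + 42.013×2.25 = 104.57 + 278.19 + 94.529 = 477.28 W.
Ideal ⇒ P_in = P_out, so I_p = P_out/V_p = 477.28/240 = 1.99 A.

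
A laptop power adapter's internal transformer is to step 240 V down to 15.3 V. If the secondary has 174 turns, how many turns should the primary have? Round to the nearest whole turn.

N_p = 2729 turns

N_p/N_s = V_p/V_s, so N_p = 174 × 240/15.3 = 2729.4 ≈ 2729 turns.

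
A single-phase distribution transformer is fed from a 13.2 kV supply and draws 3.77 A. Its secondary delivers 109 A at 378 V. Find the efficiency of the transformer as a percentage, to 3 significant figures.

η ≈ 82.8%

P_in = 13200 × 3.77 = 49764.0 W.
P_out = 378 × 109 = 41202.0 W.
η = P_out/P_in = 41202.0/49764.0 = 0.828.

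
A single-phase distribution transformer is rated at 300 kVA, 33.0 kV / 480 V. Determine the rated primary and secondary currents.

I_p = S/V_p = 300000/33000 = 9.09 A.
I_s = S/V_s = 300000/480 = 625 A.

I_p ≈ 9.09 A, I_s ≈ 625 A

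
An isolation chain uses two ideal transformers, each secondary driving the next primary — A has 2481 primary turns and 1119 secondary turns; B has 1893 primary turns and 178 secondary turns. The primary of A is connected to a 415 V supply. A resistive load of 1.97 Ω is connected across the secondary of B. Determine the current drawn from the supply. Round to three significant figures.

I_supply ≈ 0.379 A

After A: V = 415.00 × 1119/2481 = 187.18 V.
After B: V = 187.18 × 178/1893 = 17.600 V.
I_load = 17.600/1.97 = 8.9342 A, so P_out = 17.600 × 8.9342 = 157.24 W.
All ideal ⇒ P_in = P_out, so I_supply = 157.24/415 = 0.379 A.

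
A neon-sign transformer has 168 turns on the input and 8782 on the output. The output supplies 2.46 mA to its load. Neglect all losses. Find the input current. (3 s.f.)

For an ideal transformer I_in/I_out = N_out/N_in, so I_in = 0.00246 × 8782/168 = 0.129 A.

I_in ≈ 0.129 A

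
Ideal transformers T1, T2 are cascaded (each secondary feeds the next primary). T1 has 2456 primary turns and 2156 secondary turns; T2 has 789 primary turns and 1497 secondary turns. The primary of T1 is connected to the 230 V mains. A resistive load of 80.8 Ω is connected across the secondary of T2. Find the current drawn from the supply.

I_supply ≈ 7.90 A

After T1: V = 230.00 × 2156/2456 = 201.91 V.
After T2: V = 201.91 × 1497/789 = 383.08 V.
I_load = 383.08/80.8 = 4.7411 A, so P_out = 383.08 × 4.7411 = 1816.2 W.
All ideal ⇒ P_in = P_out, so I_supply = 1816.2/230 = 7.90 A.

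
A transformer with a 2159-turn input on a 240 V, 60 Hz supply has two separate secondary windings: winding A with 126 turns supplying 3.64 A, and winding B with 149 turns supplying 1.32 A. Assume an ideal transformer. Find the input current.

I_in ≈ 0.304 A

V_A = 240 × 126/2159 = 14.006 V; V_B = 240 × 149/2159 = 16.563 V.
P_out = V_A I_A + V_B I_B = 14.006×3.64 + 16.563×1.32 = 50.984 + 21.863 = 72.847 W.
Ideal ⇒ P_in = P_out, so I_in = P_out/V_in = 72.847/240 = 0.304 A.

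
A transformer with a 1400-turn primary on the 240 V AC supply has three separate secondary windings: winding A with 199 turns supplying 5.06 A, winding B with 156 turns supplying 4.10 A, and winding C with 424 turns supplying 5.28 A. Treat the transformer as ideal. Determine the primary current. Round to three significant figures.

I_p ≈ 2.78 A

V_A = 240 × 199/1400 = 34.114 V; V_B = 240 × 156/1400 = 26.743 V; V_C = 240 × 424/1400 = 72.686 V.
P_out = V_A I_A + V_B I_B + V_C I_C = 34.114×5.06 + 26.743×4.10 + 72.686×5.28 = 172.62 + 109.65 + 383.78 = 666.04 W.
Ideal ⇒ P_in = P_out, so I_p = P_out/V_p = 666.04/240 = 2.78 A.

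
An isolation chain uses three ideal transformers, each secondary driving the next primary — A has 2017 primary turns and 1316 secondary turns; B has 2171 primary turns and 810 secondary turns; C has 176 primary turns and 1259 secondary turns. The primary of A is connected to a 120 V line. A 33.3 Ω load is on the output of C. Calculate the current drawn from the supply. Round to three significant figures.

I_supply ≈ 10.9 A

Secondary of A: V = 120.00 × 1316/2017 = 78.294 V.
Secondary of B: V = 78.294 × 810/2171 = 29.212 V.
Secondary of C: V = 29.212 × 1259/176 = 208.96 V.
I_load = 208.96/33.3 = 6.2752 A, so P_out = 208.96 × 6.2752 = 1311.3 W.
All ideal ⇒ P_in = P_out, so I_supply = 1311.3/120 = 10.9 A.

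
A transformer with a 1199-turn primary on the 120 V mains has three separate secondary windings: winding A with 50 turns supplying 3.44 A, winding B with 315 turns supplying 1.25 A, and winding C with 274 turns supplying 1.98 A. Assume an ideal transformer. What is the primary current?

V_A = 120 × 50/1199 = 5.0042 V; V_B = 120 × 315/1199 = 31.526 V; V_C = 120 × 274/1199 = 27.423 V.
P_out = V_A I_A + V_B I_B + V_C I_C = 5.0042×3.44 + 31.526×1.25 + 27.423×1.98 = 17.214 + 39.408 + 54.297 = 110.92 W.
Ideal ⇒ P_in = P_out, so I_p = P_out/V_p = 110.92/120 = 0.924 A.

I_p ≈ 0.924 A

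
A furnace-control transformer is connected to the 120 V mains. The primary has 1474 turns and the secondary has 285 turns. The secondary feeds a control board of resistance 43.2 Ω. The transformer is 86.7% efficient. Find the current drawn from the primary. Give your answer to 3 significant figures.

I_p ≈ 0.120 A

V_s = 120 × 285/1474 = 23.202 V.
I_s = V_s/R = 23.202/43.2 = 0.53709 A.
P_out = V_s I_s = 23.202 × 0.53709 = 12.462 W.
P_in = P_out/η = 12.462/0.867 = 14.373 W.
I_p = P_in/V_p = 14.373/120 = 0.120 A.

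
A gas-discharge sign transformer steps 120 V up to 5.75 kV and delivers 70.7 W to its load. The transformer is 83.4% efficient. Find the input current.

P_in = P_out/η = 70.7/0.834 = 84.772 W.
I_in = P_in/V_in = 84.772/120 = 0.706 A.

I_in ≈ 0.706 A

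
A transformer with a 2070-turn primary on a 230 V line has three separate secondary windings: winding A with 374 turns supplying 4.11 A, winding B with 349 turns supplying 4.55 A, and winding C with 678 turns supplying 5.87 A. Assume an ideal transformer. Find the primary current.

I_p ≈ 3.43 A

V_A = 230 × 374/2070 = 41.556 V; V_B = 230 × 349/2070 = 38.778 V; V_C = 230 × 678/2070 = 75.333 V.
P_out = V_A I_A + V_B I_B + V_C I_C = 41.556×4.11 + 38.778×4.55 + 75.333×5.87 = 170.79 + 176.44 + 442.21 = 789.44 W.
Ideal ⇒ P_in = P_out, so I_p = P_out/V_p = 789.44/230 = 3.43 A.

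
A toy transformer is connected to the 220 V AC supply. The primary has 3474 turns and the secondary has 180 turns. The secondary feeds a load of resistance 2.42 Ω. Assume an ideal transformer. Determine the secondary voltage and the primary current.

V_s ≈ 11.4 V, I_p ≈ 0.244 A

V_s = V_p × N_s/N_p = 220 × 180/3474 = 11.399 V.
I_s = V_s/R = 11.399/2.42 = 4.7103 A.
I_p = I_s × N_s/N_p = 4.7103 × 180/3474 = 0.244 A.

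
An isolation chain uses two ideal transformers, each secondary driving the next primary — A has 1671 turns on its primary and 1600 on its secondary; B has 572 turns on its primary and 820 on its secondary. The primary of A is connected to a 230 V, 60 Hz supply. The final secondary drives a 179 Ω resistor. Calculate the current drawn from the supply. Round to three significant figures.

After A: V = 230.00 × 1600/1671 = 220.23 V.
After B: V = 220.23 × 820/572 = 315.71 V.
I_load = 315.71/179 = 1.7637 A, so P_out = 315.71 × 1.7637 = 556.83 W.
All ideal ⇒ P_in = P_out, so I_supply = 556.83/230 = 2.42 A.

I_supply ≈ 2.42 A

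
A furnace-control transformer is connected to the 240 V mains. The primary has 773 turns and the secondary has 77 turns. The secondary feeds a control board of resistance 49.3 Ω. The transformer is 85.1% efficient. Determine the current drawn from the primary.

I_p ≈ 0.0568 A

V_s = 240 × 77/773 = 23.907 V.
I_s = V_s/R = 23.907/49.3 = 0.48493 A.
P_out = V_s I_s = 23.907 × 0.48493 = 11.593 W.
P_in = P_out/η = 11.593/0.851 = 13.623 W.
I_p = P_in/V_p = 13.623/240 = 0.0568 A.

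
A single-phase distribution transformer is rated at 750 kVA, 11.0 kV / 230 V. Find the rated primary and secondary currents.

I_p = S/V_p = 750000/11000 = 68.2 A.
I_s = S/V_s = 750000/230 = 3260 A.

I_p ≈ 68.2 A, I_s ≈ 3260 A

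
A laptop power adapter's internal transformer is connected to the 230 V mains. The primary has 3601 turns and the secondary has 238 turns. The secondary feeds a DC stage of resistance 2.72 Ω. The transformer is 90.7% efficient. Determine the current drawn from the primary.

V_s = 230 × 238/3601 = 15.201 V.
I_s = V_s/R = 15.201/2.72 = 5.5887 A.
P_out = V_s I_s = 15.201 × 5.5887 = 84.956 W.
P_in = P_out/η = 84.956/0.907 = 93.667 W.
I_p = P_in/V_p = 93.667/230 = 0.407 A.

I_p ≈ 0.407 A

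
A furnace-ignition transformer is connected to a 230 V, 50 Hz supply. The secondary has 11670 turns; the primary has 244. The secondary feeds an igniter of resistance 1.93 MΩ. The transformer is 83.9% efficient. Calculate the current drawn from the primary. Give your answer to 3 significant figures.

I_p ≈ 0.325 A

V_s = 230 × 11670/244 = 11000 V.
I_s = V_s/R = 11000/(1.93×10^6) = 0.0056997 A.
P_out = V_s I_s = 11000 × 0.0056997 = 62.699 W.
P_in = P_out/η = 62.699/0.839 = 74.731 W.
I_p = P_in/V_p = 74.731/230 = 0.325 A.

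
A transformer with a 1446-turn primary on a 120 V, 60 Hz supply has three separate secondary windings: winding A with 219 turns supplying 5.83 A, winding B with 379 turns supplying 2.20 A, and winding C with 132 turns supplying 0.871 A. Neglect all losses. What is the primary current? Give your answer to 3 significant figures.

I_p ≈ 1.54 A

V_A = 120 × 219/1446 = 18.174 V; V_B = 120 × 379/1446 = 31.452 V; V_C = 120 × 132/1446 = 10.954 V.
P_out = V_A I_A + V_B I_B + V_C I_C = 18.174×5.83 + 31.452×2.20 + 10.954×0.871 = 105.96 + 69.195 + 9.5412 = 184.69 W.
Ideal ⇒ P_in = P_out, so I_p = P_out/V_p = 184.69/120 = 1.54 A.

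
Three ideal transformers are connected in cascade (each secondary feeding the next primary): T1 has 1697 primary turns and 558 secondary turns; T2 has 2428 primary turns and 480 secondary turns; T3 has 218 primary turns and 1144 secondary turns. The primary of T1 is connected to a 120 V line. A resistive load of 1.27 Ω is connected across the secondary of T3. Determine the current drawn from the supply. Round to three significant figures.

I_supply ≈ 11.0 A

Secondary of T1: V = 120.00 × 558/1697 = 39.458 V.
Secondary of T2: V = 39.458 × 480/2428 = 7.8006 V.
Secondary of T3: V = 7.8006 × 1144/218 = 40.935 V.
I_load = 40.935/1.27 = 32.232 A, so P_out = 40.935 × 32.232 = 1319.4 W.
All ideal ⇒ P_in = P_out, so I_supply = 1319.4/120 = 11.0 A.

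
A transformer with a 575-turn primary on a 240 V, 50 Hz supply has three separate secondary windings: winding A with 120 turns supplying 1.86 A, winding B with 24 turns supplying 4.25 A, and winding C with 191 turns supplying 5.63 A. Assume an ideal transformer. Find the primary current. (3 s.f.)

V_A = 240 × 120/575 = 50.087 V; V_B = 240 × 24/575 = 10.017 V; V_C = 240 × 191/575 = 79.722 V.
P_out = V_A I_A + V_B I_B + V_C I_C = 50.087×1.86 + 10.017×4.25 + 79.722×5.63 = 93.162 + 42.574 + 448.83 = 584.57 W.
Ideal ⇒ P_in = P_out, so I_p = P_out/V_p = 584.57/240 = 2.44 A.

I_p ≈ 2.44 A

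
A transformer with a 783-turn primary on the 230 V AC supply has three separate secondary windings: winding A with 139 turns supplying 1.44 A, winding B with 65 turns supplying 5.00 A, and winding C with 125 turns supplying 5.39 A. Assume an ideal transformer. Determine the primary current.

I_p ≈ 1.53 A

V_A = 230 × 139/783 = 40.830 V; V_B = 230 × 65/783 = 19.093 V; V_C = 230 × 125/783 = 36.718 V.
P_out = V_A I_A + V_B I_B + V_C I_C = 40.830×1.44 + 19.093×5.00 + 36.718×5.39 = 58.795 + 95.466 + 197.91 = 352.17 W.
Ideal ⇒ P_in = P_out, so I_p = P_out/V_p = 352.17/230 = 1.53 A.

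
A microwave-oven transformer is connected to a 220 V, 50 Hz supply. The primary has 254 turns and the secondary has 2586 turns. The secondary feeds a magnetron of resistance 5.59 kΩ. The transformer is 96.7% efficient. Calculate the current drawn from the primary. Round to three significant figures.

V_s = 220 × 2586/254 = 2239.8 V.
I_s = V_s/R = 2239.8/5590 = 0.40069 A.
P_out = V_s I_s = 2239.8 × 0.40069 = 897.48 W.
P_in = P_out/η = 897.48/0.967 = 928.10 W.
I_p = P_in/V_p = 928.10/220 = 4.22 A.

I_p ≈ 4.22 A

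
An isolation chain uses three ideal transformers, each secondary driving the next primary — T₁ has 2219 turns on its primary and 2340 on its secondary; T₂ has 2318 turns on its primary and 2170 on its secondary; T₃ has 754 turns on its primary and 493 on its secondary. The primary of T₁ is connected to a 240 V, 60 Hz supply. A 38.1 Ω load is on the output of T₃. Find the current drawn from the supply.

I_supply ≈ 2.62 A

Secondary of T₁: V = 240.00 × 2340/2219 = 253.09 V.
Secondary of T₂: V = 253.09 × 2170/2318 = 236.93 V.
Secondary of T₃: V = 236.93 × 493/754 = 154.91 V.
I_load = 154.91/38.1 = 4.0660 A, so P_out = 154.91 × 4.0660 = 629.88 W.
All ideal ⇒ P_in = P_out, so I_supply = 629.88/240 = 2.62 A.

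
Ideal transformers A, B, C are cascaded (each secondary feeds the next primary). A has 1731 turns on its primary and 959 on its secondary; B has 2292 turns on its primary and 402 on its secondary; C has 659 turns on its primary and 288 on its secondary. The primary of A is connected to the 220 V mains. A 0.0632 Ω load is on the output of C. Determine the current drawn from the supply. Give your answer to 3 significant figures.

After A: V = 220.00 × 959/1731 = 121.88 V.
After B: V = 121.88 × 402/2292 = 21.377 V.
After C: V = 21.377 × 288/659 = 9.3425 V.
I_load = 9.3425/0.0632 = 147.82 A, so P_out = 9.3425 × 147.82 = 1381.0 W.
All ideal ⇒ P_in = P_out, so I_supply = 1381.0/220 = 6.28 A.

I_supply ≈ 6.28 A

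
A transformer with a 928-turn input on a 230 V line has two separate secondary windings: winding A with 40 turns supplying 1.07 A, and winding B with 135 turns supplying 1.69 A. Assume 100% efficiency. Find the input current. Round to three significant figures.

I_in ≈ 0.292 A

V_A = 230 × 40/928 = 9.9138 V; V_B = 230 × 135/928 = 33.459 V.
P_out = V_A I_A + V_B I_B = 9.9138×1.07 + 33.459×1.69 = 10.608 + 56.546 = 67.154 W.
Ideal ⇒ P_in = P_out, so I_in = P_out/V_in = 67.154/230 = 0.292 A.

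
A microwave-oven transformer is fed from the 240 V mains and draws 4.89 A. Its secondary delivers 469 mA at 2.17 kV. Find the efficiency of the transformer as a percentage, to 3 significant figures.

η ≈ 86.7%

P_in = 240 × 4.89 = 1173.60 W.
P_out = 2170 × 0.469 = 1017.73 W.
η = P_out/P_in = 1017.73/1173.60 = 0.867.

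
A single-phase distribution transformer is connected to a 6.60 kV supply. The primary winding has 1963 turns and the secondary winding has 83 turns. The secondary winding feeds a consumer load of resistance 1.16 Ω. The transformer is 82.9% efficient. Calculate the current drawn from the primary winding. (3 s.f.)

V_s = 6600 × 83/1963 = 279.06 V.
I_s = V_s/R = 279.06/1.16 = 240.57 A.
P_out = V_s I_s = 279.06 × 240.57 = 67134 W.
P_in = P_out/η = 67134/0.829 = 80982 W.
I_p = P_in/V_p = 80982/6600 = 12.3 A.

I_p ≈ 12.3 A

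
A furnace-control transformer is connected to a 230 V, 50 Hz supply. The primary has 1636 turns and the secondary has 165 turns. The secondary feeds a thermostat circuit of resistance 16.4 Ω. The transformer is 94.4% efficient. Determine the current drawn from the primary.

I_p ≈ 0.151 A

V_s = 230 × 165/1636 = 23.197 V.
I_s = V_s/R = 23.197/16.4 = 1.4144 A.
P_out = V_s I_s = 23.197 × 1.4144 = 32.811 W.
P_in = P_out/η = 32.811/0.944 = 34.757 W.
I_p = P_in/V_p = 34.757/230 = 0.151 A.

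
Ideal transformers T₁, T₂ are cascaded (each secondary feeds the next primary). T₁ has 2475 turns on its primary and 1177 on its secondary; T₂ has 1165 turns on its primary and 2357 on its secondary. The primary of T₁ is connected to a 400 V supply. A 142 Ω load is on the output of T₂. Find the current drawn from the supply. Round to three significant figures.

After T₁: V = 400.00 × 1177/2475 = 190.22 V.
After T₂: V = 190.22 × 2357/1165 = 384.85 V.
I_load = 384.85/142 = 2.7102 A, so P_out = 384.85 × 2.7102 = 1043.0 W.
All ideal ⇒ P_in = P_out, so I_supply = 1043.0/400 = 2.61 A.

I_supply ≈ 2.61 A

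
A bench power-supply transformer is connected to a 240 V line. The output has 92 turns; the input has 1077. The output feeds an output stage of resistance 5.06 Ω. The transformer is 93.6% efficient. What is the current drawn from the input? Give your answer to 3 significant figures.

V_out = 240 × 92/1077 = 20.501 V.
I_out = V_out/R = 20.501/5.06 = 4.0517 A.
P_out = V_out I_out = 20.501 × 4.0517 = 83.065 W.
P_in = P_out/η = 83.065/0.936 = 88.744 W.
I_in = P_in/V_in = 88.744/240 = 0.370 A.

I_in ≈ 0.370 A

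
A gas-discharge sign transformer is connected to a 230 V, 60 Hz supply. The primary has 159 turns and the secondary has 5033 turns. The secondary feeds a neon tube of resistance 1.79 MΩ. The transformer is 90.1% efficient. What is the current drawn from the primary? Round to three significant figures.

V_s = 230 × 5033/159 = 7280.4 V.
I_s = V_s/R = 7280.4/(1.79×10^6) = 0.0040673 A.
P_out = V_s I_s = 7280.4 × 0.0040673 = 29.612 W.
P_in = P_out/η = 29.612/0.901 = 32.865 W.
I_p = P_in/V_p = 32.865/230 = 0.143 A.

I_p ≈ 0.143 A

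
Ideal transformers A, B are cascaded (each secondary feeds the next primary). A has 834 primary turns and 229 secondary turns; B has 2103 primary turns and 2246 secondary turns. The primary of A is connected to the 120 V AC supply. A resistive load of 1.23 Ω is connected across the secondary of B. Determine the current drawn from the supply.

After A: V = 120.00 × 229/834 = 32.950 V.
After B: V = 32.950 × 2246/2103 = 35.190 V.
I_load = 35.190/1.23 = 28.610 A, so P_out = 35.190 × 28.610 = 1006.8 W.
All ideal ⇒ P_in = P_out, so I_supply = 1006.8/120 = 8.39 A.

I_supply ≈ 8.39 A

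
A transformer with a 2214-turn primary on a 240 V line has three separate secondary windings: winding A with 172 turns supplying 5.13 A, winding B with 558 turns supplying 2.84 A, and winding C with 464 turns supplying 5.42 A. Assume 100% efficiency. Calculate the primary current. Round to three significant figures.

V_A = 240 × 172/2214 = 18.645 V; V_B = 240 × 558/2214 = 60.488 V; V_C = 240 × 464/2214 = 50.298 V.
P_out = V_A I_A + V_B I_B + V_C I_C = 18.645×5.13 + 60.488×2.84 + 50.298×5.42 = 95.649 + 171.79 + 272.62 = 540.05 W.
Ideal ⇒ P_in = P_out, so I_p = P_out/V_p = 540.05/240 = 2.25 A.

I_p ≈ 2.25 A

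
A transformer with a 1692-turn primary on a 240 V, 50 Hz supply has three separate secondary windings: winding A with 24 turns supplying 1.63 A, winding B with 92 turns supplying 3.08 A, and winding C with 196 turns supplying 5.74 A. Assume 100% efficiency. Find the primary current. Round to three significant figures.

I_p ≈ 0.856 A

V_A = 240 × 24/1692 = 3.4043 V; V_B = 240 × 92/1692 = 13.050 V; V_C = 240 × 196/1692 = 27.801 V.
P_out = V_A I_A + V_B I_B + V_C I_C = 3.4043×1.63 + 13.050×3.08 + 27.801×5.74 = 5.5489 + 40.193 + 159.58 = 205.32 W.
Ideal ⇒ P_in = P_out, so I_p = P_out/V_p = 205.32/240 = 0.856 A.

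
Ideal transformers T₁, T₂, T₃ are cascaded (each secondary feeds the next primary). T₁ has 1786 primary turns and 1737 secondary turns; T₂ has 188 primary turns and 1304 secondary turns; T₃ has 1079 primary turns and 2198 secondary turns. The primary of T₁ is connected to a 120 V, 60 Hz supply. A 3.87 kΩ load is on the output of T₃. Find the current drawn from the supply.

Secondary of T₁: V = 120.00 × 1737/1786 = 116.71 V.
Secondary of T₂: V = 116.71 × 1304/188 = 809.50 V.
Secondary of T₃: V = 809.50 × 2198/1079 = 1649.0 V.
I_load = 1649.0/3870 = 0.42610 A, so P_out = 1649.0 × 0.42610 = 702.65 W.
All ideal ⇒ P_in = P_out, so I_supply = 702.65/120 = 5.86 A.

I_supply ≈ 5.86 A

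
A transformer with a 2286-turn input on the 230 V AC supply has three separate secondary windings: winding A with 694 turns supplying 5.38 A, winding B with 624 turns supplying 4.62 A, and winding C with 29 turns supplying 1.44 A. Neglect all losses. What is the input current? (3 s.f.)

I_in ≈ 2.91 A

V_A = 230 × 694/2286 = 69.825 V; V_B = 230 × 624/2286 = 62.782 V; V_C = 230 × 29/2286 = 2.9178 V.
P_out = V_A I_A + V_B I_B + V_C I_C = 69.825×5.38 + 62.782×4.62 + 2.9178×1.44 = 375.66 + 290.05 + 4.2016 = 669.91 W.
Ideal ⇒ P_in = P_out, so I_in = P_out/V_in = 669.91/230 = 2.91 A.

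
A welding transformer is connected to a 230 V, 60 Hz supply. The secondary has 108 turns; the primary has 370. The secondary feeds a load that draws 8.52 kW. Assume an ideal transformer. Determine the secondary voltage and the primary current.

V_s ≈ 67.1 V, I_p ≈ 37.0 A

V_s = V_p × N_s/N_p = 230 × 108/370 = 67.135 V.
I_s = P/V_s = 8520/67.135 = 126.91 A.
I_p = I_s × N_s/N_p = 126.91 × 108/370 = 37.0 A.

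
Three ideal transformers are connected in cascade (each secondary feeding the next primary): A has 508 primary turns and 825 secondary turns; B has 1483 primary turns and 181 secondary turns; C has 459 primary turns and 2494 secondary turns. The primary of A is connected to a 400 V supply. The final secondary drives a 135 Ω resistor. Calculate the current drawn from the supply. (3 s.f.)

I_supply ≈ 3.44 A

Secondary of A: V = 400.00 × 825/508 = 649.61 V.
Secondary of B: V = 649.61 × 181/1483 = 79.284 V.
Secondary of C: V = 79.284 × 2494/459 = 430.80 V.
I_load = 430.80/135 = 3.1911 A, so P_out = 430.80 × 3.1911 = 1374.7 W.
All ideal ⇒ P_in = P_out, so I_supply = 1374.7/400 = 3.44 A.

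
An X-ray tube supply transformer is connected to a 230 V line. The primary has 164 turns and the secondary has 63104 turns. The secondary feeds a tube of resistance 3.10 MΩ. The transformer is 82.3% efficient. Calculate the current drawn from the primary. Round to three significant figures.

V_s = 230 × 63104/164 = 88500 V.
I_s = V_s/R = 88500/(3.10×10^6) = 0.028548 A.
P_out = V_s I_s = 88500 × 0.028548 = 2526.5 W.
P_in = P_out/η = 2526.5/0.823 = 3069.9 W.
I_p = P_in/V_p = 3069.9/230 = 13.3 A.

I_p ≈ 13.3 A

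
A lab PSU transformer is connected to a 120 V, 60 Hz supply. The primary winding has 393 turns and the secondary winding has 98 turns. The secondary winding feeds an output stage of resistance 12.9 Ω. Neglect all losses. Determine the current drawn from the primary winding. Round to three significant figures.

V_s = V_p × N_s/N_p = 120 × 98/393 = 29.924 V.
I_s = V_s/R = 29.924/12.9 = 2.3197 A.
For an ideal transformer I_p N_p = I_s N_s, so I_p = 2.3197 × 98/393 = 0.578 A.

I_p ≈ 0.578 A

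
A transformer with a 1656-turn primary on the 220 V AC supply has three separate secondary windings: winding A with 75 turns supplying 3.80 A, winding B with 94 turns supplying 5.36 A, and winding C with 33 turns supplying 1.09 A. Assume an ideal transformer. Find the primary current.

I_p ≈ 0.498 A

V_A = 220 × 75/1656 = 9.9638 V; V_B = 220 × 94/1656 = 12.488 V; V_C = 220 × 33/1656 = 4.3841 V.
P_out = V_A I_A + V_B I_B + V_C I_C = 9.9638×3.80 + 12.488×5.36 + 4.3841×1.09 = 37.862 + 66.935 + 4.7786 = 109.58 W.
Ideal ⇒ P_in = P_out, so I_p = P_out/V_p = 109.58/220 = 0.498 A.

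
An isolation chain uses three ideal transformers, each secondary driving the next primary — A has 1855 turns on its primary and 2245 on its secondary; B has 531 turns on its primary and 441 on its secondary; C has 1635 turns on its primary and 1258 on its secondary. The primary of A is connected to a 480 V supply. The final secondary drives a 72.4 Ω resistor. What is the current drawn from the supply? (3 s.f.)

Secondary of A: V = 480.00 × 2245/1855 = 580.92 V.
Secondary of B: V = 580.92 × 441/531 = 482.46 V.
Secondary of C: V = 482.46 × 1258/1635 = 371.21 V.
I_load = 371.21/72.4 = 5.1272 A, so P_out = 371.21 × 5.1272 = 1903.3 W.
All ideal ⇒ P_in = P_out, so I_supply = 1903.3/480 = 3.97 A.

I_supply ≈ 3.97 A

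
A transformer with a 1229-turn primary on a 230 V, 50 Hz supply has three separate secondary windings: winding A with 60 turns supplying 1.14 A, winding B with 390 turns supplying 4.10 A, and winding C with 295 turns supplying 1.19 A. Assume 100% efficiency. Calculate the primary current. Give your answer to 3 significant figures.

V_A = 230 × 60/1229 = 11.229 V; V_B = 230 × 390/1229 = 72.986 V; V_C = 230 × 295/1229 = 55.207 V.
P_out = V_A I_A + V_B I_B + V_C I_C = 11.229×1.14 + 72.986×4.10 + 55.207×1.19 = 12.801 + 299.24 + 65.697 = 377.74 W.
Ideal ⇒ P_in = P_out, so I_p = P_out/V_p = 377.74/230 = 1.64 A.

I_p ≈ 1.64 A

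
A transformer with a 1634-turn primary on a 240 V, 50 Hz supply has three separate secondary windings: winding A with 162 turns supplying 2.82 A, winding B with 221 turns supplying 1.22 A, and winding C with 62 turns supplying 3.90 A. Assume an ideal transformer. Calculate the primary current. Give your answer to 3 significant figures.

I_p ≈ 0.593 A

V_A = 240 × 162/1634 = 23.794 V; V_B = 240 × 221/1634 = 32.460 V; V_C = 240 × 62/1634 = 9.1065 V.
P_out = V_A I_A + V_B I_B + V_C I_C = 23.794×2.82 + 32.460×1.22 + 9.1065×3.90 = 67.100 + 39.601 + 35.515 = 142.22 W.
Ideal ⇒ P_in = P_out, so I_p = P_out/V_p = 142.22/240 = 0.593 A.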